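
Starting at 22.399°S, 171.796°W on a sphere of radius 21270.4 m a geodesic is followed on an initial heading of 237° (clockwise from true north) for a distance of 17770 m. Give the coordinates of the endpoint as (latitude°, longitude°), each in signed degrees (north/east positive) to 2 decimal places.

-38.98°, 135.07°

Angular distance δ = d/R = 17770/21270.4 = 0.83543 rad; initial bearing θ = 4.1364 rad.
sin φ₂ = sin φ₁ cos δ + cos φ₁ sin δ cos θ = (-0.3811)(0.6709) + (0.9246)(0.7416)(-0.5446) = -0.6291, so φ₂ = -38.98°.
Δλ = atan2(sin θ sin δ cos φ₁, cos δ − sin φ₁ sin φ₂) = atan2(-0.5750, 0.4312) = -53.137°.
λ₂ = -171.796° − 53.137° = -224.93° → 135.07° after wrapping to (−180°, 180°].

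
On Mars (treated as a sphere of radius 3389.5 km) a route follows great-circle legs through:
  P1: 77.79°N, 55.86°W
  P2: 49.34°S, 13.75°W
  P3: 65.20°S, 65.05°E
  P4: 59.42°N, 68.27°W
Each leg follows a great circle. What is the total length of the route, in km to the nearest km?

Leg P1→P2: central angle 2.2643 rad, distance 7674.7 km.
Leg P2→P3: central angle 0.7352 rad, distance 2491.9 km.
Leg P3→P4: central angle 2.7596 rad, distance 9353.7 km.
Total: 7674.7 + 2491.9 + 9353.7 ≈ 19520 km.

19520 km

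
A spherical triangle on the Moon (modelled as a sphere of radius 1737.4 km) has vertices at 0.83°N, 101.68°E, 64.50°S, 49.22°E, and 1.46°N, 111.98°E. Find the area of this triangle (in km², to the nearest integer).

Side lengths (central angles): a = 1.3959, b = 0.1801, c = 1.3189 rad; semiperimeter s = 1.4475.
By l'Huilier's theorem, tan(E/4) = √[tan(s/2) tan((s−a)/2) tan((s−b)/2) tan((s−c)/2)], giving spherical excess E = 0.1312 rad.
Area = E·R² = 0.1312 × (1737.4)² ≈ 396116 km².

396116 km²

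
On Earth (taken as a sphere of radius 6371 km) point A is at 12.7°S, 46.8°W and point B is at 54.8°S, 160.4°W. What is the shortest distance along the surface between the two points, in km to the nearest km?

10297 km

Let φ₁ = -0.2217 rad, φ₂ = -0.9564 rad, and Δλ = -1.9827 rad.
cos c = sin φ₁ sin φ₂ + cos φ₁ cos φ₂ cos Δλ = (-0.2198)(-0.8171) + (0.9755)(0.5764)(-0.4003) = -0.04548,
so c = arccos(-0.04548) = 1.61629 rad.
Distance = R·c = 6371 × 1.6163 ≈ 10297 km.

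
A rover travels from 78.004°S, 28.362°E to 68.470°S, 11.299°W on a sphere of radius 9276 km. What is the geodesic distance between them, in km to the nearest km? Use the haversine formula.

2330 km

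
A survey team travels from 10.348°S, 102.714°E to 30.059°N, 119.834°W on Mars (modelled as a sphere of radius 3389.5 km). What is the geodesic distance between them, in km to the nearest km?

8035 km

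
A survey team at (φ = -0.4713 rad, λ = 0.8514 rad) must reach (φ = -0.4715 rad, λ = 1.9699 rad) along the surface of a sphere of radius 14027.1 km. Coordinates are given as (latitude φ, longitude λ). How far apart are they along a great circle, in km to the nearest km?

13812 km

With latitudes φ₁ = -27.004°, φ₂ = -27.015° and longitude difference Δλ = 64.085°:
cos c = sin φ₁ sin φ₂ + cos φ₁ cos φ₂ cos Δλ = (-0.4540)(-0.4542) + (0.8910)(0.8909)(0.4370) = 0.55314,
so c = arccos(0.55314) = 0.98467 rad.
Distance = R·c = 14027.1 × 0.9847 ≈ 13812 km.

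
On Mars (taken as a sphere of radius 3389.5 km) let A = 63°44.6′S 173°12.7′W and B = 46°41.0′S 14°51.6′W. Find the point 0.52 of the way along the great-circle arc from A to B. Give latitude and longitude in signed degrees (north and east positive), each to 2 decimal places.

Central angle δ = 1.1913 rad. Interpolating on the sphere with fraction f = 0.52:
P = [sin((1−f)δ)·A + sin(fδ)·B] / sin δ = 0.5826·A + 0.6251·B in Cartesian coordinates,
giving P = (0.1585, -0.1404, -0.9773), i.e. latitude -77.77°, longitude -41.54°.

-77.77°, -41.54°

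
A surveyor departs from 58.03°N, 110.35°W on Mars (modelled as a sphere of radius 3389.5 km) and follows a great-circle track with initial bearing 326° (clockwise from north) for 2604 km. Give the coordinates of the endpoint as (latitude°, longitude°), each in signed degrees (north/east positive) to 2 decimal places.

66.22°, 144.12°

Angular distance δ = d/R = 2604/3389.5 = 0.76825 rad; initial bearing θ = 5.6898 rad.
sin φ₂ = sin φ₁ cos δ + cos φ₁ sin δ cos θ = (0.8483)(0.7191) + (0.5295)(0.6949)(0.8290) = 0.9151, so φ₂ = 66.22°.
Δλ = atan2(sin θ sin δ cos φ₁, cos δ − sin φ₁ sin φ₂) = atan2(-0.2057, -0.0572) = -105.526°.
λ₂ = -110.350° − 105.526° = -215.88° → 144.12° after wrapping to (−180°, 180°].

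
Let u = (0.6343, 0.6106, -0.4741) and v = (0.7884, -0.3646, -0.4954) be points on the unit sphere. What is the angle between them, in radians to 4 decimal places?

1.0329 rad

u·v = 0.5123; |u| = 1.0000, |v| = 1.0000.
cos θ = (u·v)/(|u||v|) = 0.5124, so θ = 1.0329 rad.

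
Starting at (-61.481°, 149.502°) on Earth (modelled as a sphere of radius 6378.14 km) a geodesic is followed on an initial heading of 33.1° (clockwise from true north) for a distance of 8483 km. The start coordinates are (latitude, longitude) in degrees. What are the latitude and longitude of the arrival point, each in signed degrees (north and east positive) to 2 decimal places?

Angular distance δ = d/R = 8483/6378.14 = 1.33001 rad; initial bearing θ = 0.5777 rad.
sin φ₂ = sin φ₁ cos δ + cos φ₁ sin δ cos θ = (-0.8787)(0.2385) + (0.4775)(0.9712)(0.8377) = 0.1789, so φ₂ = 10.31°.
Δλ = atan2(sin θ sin δ cos φ₁, cos δ − sin φ₁ sin φ₂) = atan2(0.2532, 0.3957) = 32.619°.
λ₂ = 149.502° + 32.619° = 182.12° → -177.88° after wrapping to (−180°, 180°].

10.31°, -177.88°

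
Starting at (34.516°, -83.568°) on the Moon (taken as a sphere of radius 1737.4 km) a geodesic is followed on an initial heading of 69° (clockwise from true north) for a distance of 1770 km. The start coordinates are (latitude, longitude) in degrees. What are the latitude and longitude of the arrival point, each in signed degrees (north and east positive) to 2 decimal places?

33.27°, -11.63°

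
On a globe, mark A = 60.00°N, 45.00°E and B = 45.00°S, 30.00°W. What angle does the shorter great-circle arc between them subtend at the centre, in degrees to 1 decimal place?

Let φ₁ = 1.0472 rad, φ₂ = -0.7854 rad, and Δλ = -1.3090 rad.
Haversine: a = sin²(Δφ/2) + cos φ₁ cos φ₂ sin²(Δλ/2) = 0.6294 + (0.5000)(0.7071)(0.3706) = 0.76043.
Central angle c = 2·arcsin(√a) = 2.11866 rad.
So the angular separation is 121.4°.

121.4°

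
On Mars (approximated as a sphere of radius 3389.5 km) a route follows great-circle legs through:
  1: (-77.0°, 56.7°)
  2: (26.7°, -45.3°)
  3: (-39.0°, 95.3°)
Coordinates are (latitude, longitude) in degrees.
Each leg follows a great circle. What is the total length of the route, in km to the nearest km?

Leg 1→2: central angle 2.0710 rad, distance 7019.6 km.
Leg 2→3: central angle 2.5309 rad, distance 8578.5 km.
Total: 7019.6 + 8578.5 ≈ 15598 km.

15598 km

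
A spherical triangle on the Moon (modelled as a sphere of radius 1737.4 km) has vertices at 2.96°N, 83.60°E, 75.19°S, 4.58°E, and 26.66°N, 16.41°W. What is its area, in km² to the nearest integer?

5924708 km²

Side lengths (central angles): a = 1.7931, b = 1.7031, c = 1.5721 rad; semiperimeter s = 2.5342.
By l'Huilier's theorem, tan(E/4) = √[tan(s/2) tan((s−a)/2) tan((s−b)/2) tan((s−c)/2)], giving spherical excess E = 1.9628 rad.
Area = E·R² = 1.9628 × (1737.4)² ≈ 5924708 km².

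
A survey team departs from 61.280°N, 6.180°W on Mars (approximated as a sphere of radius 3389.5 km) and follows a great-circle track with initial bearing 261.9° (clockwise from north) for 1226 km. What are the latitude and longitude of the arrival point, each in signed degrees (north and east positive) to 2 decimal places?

Angular distance δ = d/R = 1226/3389.5 = 0.36171 rad; initial bearing θ = 4.5710 rad.
sin φ₂ = sin φ₁ cos δ + cos φ₁ sin δ cos θ = (0.8770)(0.9353) + (0.4805)(0.3539)(-0.1409) = 0.7963, so φ₂ = 52.78°.
Δλ = atan2(sin θ sin δ cos φ₁, cos δ − sin φ₁ sin φ₂) = atan2(-0.1683, 0.2370) = -35.390°.
λ₂ = -6.180° − 35.390° = -41.57°.

52.78°, -41.57°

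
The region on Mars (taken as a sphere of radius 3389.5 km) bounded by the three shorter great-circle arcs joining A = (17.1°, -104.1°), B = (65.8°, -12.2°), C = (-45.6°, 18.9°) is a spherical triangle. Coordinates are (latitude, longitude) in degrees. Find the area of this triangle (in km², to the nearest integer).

28000696 km²

Side lengths (central angles): a = 1.9890, b = 2.1825, c = 1.3127 rad; semiperimeter s = 2.7421.
By l'Huilier's theorem, tan(E/4) = √[tan(s/2) tan((s−a)/2) tan((s−b)/2) tan((s−c)/2)], giving spherical excess E = 2.4372 rad.
Area = E·R² = 2.4372 × (3389.5)² ≈ 28000696 km².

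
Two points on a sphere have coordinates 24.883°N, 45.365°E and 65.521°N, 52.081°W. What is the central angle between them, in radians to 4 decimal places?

In radians: φ₁ = 0.4343, φ₂ = 1.1436, Δλ = -97.446° = -1.7008 rad.
Haversine: a = sin²(Δφ/2) + cos φ₁ cos φ₂ sin²(Δλ/2) = 0.1206 + (0.9072)(0.4144)(0.5648) = 0.33288.
Central angle c = 2·arcsin(√a) = 1.23001 rad.
So the angular separation is 1.2300 rad.

1.2300 rad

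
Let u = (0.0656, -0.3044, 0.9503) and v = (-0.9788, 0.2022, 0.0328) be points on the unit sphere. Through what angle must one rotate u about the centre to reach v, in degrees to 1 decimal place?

u·v = -0.0946; |u| = 1.0000, |v| = 1.0000.
cos θ = (u·v)/(|u||v|) = -0.0946, so θ = 95.4°.

95.4°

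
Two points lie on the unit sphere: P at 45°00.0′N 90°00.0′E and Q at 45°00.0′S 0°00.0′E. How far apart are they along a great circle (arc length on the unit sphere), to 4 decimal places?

With latitudes φ₁ = 45.000°, φ₂ = -45.000° and longitude difference Δλ = -90.000°:
Haversine: a = sin²(Δφ/2) + cos φ₁ cos φ₂ sin²(Δλ/2) = 0.5000 + (0.7071)(0.7071)(0.5000) = 0.75000.
Central angle c = 2·arcsin(√a) = 2.09440 rad.
On the unit sphere the arc length equals the central angle: 2.0944.

2.0944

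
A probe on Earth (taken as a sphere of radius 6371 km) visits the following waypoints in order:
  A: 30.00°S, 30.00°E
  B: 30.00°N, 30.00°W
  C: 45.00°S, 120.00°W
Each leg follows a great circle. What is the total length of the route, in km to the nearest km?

Leg A→B: central angle 1.4455 rad, distance 9209.1 km.
Leg B→C: central angle 1.9322 rad, distance 12309.8 km.
Total: 9209.1 + 12309.8 ≈ 21519 km.

21519 km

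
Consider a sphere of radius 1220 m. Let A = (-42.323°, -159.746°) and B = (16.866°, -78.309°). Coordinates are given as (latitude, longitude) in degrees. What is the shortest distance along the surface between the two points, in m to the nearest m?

In radians: φ₁ = -0.7387, φ₂ = 0.2944, Δλ = 81.437° = 1.4213 rad.
Haversine: a = sin²(Δφ/2) + cos φ₁ cos φ₂ sin²(Δλ/2) = 0.2439 + (0.7394)(0.9570)(0.4256) = 0.54500.
Central angle c = 2·arcsin(√a) = 1.66092 rad.
Distance = R·c = 1220 × 1.6609 ≈ 2026 m.

2026 m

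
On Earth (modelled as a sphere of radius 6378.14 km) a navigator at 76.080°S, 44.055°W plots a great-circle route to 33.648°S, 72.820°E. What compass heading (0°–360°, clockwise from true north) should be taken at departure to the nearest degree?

With φ₁ = -1.3278, φ₂ = -0.5873, Δλ = 2.0399 rad, the forward-azimuth formula gives
θ = atan2( sin Δλ cos φ₂ , cos φ₁ sin φ₂ − sin φ₁ cos φ₂ cos Δλ ) = atan2(0.7425, -0.4986) = 123.88°.
So the initial bearing is 124°.

124°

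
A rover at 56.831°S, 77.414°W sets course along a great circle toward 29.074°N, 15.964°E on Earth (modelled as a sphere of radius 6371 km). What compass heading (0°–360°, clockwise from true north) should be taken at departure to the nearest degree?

76°

With φ₁ = -0.9919, φ₂ = 0.5074, Δλ = 1.6298 rad, the forward-azimuth formula gives
θ = atan2( sin Δλ cos φ₂ , cos φ₁ sin φ₂ − sin φ₁ cos φ₂ cos Δλ ) = atan2(0.8725, 0.2228) = 75.68°.
So the initial bearing is 76°.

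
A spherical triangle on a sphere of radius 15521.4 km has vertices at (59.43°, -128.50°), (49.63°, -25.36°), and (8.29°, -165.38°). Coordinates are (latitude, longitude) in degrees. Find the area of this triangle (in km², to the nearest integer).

Side lengths (central angles): a = 1.9620, b = 1.0161, c = 0.9507 rad; semiperimeter s = 1.9644.
By l'Huilier's theorem, tan(E/4) = √[tan(s/2) tan((s−a)/2) tan((s−b)/2) tan((s−c)/2)], giving spherical excess E = 0.0905 rad.
Area = E·R² = 0.0905 × (15521.4)² ≈ 21813236 km².

21813236 km²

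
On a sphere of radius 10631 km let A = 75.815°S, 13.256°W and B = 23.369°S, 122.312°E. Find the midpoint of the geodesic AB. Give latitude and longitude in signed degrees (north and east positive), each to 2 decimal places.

-60.83°, 109.31°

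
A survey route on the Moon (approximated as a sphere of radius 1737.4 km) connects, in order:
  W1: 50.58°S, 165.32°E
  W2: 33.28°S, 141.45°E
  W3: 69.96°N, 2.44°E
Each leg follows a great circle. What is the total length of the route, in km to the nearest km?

Leg W1→W2: central angle 0.4291 rad, distance 745.5 km.
Leg W2→W3: central angle 2.3917 rad, distance 4155.3 km.
Total: 745.5 + 4155.3 ≈ 4901 km.

4901 km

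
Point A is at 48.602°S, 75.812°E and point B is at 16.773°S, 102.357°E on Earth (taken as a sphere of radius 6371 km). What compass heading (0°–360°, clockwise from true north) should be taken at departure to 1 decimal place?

43.5°

With φ₁ = -0.8483, φ₂ = -0.2927, Δλ = 0.4633 rad, the forward-azimuth formula gives
θ = atan2( sin Δλ cos φ₂ , cos φ₁ sin φ₂ − sin φ₁ cos φ₂ cos Δλ ) = atan2(0.4279, 0.4517) = 43.45°.
So the initial bearing is 43.5°.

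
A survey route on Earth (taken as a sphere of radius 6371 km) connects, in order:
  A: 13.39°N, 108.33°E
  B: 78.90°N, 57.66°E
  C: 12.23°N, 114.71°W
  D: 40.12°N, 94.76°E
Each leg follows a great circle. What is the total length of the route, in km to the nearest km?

31076 km

Leg A→B: central angle 1.2175 rad, distance 7757.0 km.
Leg B→C: central angle 1.5494 rad, distance 9871.3 km.
Leg C→D: central angle 2.1108 rad, distance 13447.9 km.
Total: 7757.0 + 9871.3 + 13447.9 ≈ 31076 km.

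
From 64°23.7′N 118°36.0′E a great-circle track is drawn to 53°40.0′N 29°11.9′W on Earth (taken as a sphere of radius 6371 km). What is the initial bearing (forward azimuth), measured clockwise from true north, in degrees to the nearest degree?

338°

Δλ = -147.798° = -2.5796 rad.
y = sin Δλ · cos φ₂ = (-0.5329)(0.5925) = -0.3157
x = cos φ₁ sin φ₂ − sin φ₁ cos φ₂ cos Δλ = (0.4322)(0.8056) − (0.9018)(0.5925)(-0.8462) = 0.8003
θ = atan2(y, x) = -21.53°; adding 360° gives 338°.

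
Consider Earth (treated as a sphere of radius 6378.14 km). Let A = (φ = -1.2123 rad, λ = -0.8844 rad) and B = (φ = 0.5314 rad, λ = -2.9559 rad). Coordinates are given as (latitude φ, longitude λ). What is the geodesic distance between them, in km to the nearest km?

Let φ₁ = -1.2123 rad, φ₂ = 0.5314 rad, and Δλ = -2.0715 rad.
Haversine: a = sin²(Δφ/2) + cos φ₁ cos φ₂ sin²(Δλ/2) = 0.5860 + (0.3509)(0.8621)(0.7400) = 0.80986.
Central angle c = 2·arcsin(√a) = 2.23919 rad.
Distance = R·c = 6378.14 × 2.2392 ≈ 14282 km.

14282 km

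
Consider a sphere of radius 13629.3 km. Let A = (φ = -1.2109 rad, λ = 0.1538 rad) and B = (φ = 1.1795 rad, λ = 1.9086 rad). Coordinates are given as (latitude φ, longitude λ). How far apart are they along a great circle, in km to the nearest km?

36358 km

Let φ₁ = -1.2109 rad, φ₂ = 1.1795 rad, and Δλ = 1.7548 rad.
Haversine: a = sin²(Δφ/2) + cos φ₁ cos φ₂ sin²(Δλ/2) = 0.8654 + (0.3522)(0.3814)(0.5915) = 0.94488.
Central angle c = 2·arcsin(√a) = 2.66763 rad.
Distance = R·c = 13629.3 × 2.6676 ≈ 36358 km.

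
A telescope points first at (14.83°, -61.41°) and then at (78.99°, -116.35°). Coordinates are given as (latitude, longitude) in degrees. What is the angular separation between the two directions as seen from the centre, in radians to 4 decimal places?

Let φ₁ = 0.2588 rad, φ₂ = 1.3786 rad, and Δλ = -0.9589 rad.
Haversine: a = sin²(Δφ/2) + cos φ₁ cos φ₂ sin²(Δλ/2) = 0.2821 + (0.9667)(0.1910)(0.2128) = 0.32135.
Central angle c = 2·arcsin(√a) = 1.20543 rad.
So the angular separation is 1.2054 rad.

1.2054 rad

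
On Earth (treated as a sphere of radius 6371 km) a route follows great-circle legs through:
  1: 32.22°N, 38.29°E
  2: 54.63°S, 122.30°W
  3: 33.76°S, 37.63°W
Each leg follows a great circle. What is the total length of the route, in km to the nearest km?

Leg 1→2: central angle 2.6829 rad, distance 17093.0 km.
Leg 2→3: central angle 1.0497 rad, distance 6687.5 km.
Total: 17093.0 + 6687.5 ≈ 23780 km.

23780 km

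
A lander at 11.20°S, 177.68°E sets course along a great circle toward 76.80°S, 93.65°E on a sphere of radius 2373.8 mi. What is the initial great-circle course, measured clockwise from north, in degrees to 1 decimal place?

With φ₁ = -0.1955, φ₂ = -1.3404, Δλ = -1.4666 rad, the forward-azimuth formula gives
θ = atan2( sin Δλ cos φ₂ , cos φ₁ sin φ₂ − sin φ₁ cos φ₂ cos Δλ ) = atan2(-0.2271, -0.9504) = -166.56°.
Adding 360° brings this into [0°, 360°): 193.4°.

193.4°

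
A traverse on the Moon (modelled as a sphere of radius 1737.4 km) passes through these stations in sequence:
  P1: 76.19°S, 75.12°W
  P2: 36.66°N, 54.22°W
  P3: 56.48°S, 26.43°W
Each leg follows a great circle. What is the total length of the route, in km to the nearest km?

6359 km

Leg P1→P2: central angle 1.9833 rad, distance 3445.8 km.
Leg P2→P3: central angle 1.6769 rad, distance 2913.4 km.
Total: 3445.8 + 2913.4 ≈ 6359 km.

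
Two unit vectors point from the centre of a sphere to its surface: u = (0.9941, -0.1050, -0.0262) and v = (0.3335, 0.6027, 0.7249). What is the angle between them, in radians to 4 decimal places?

u·v = 0.2493; |u| = 1.0000, |v| = 1.0000.
cos θ = (u·v)/(|u||v|) = 0.2493, so θ = 1.3189 rad.

1.3189 rad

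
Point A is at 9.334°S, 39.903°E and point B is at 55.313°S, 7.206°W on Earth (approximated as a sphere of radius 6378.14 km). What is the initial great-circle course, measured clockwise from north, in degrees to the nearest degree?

209°

Δλ = -47.109° = -0.8222 rad.
y = sin Δλ · cos φ₂ = (-0.7326)(0.5691) = -0.4169
x = cos φ₁ sin φ₂ − sin φ₁ cos φ₂ cos Δλ = (0.9868)(-0.8223) − (-0.1622)(0.5691)(0.6806) = -0.7486
θ = atan2(y, x) = -150.88°; adding 360° gives 209°.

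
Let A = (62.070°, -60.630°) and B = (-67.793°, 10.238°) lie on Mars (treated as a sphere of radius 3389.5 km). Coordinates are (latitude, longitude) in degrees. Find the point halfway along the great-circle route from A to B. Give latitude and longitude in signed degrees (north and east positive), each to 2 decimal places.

The central angle between A and B is δ = 2.4341 rad.
With f = 0.5, the slerp weights are sin((1−f)δ)/sin δ = 1.4433 and sin(fδ)/sin δ = 1.4433.
Weighted sum of the unit vectors: (1.4433)·(0.2297,-0.4082,0.8835) + (1.4433)·(0.3719,0.0672,-0.9258) = (0.8684, -0.4922, -0.0611).
Converting back: φ = atan2(z, √(x²+y²)) = -3.50°, λ = atan2(y, x) = -29.54°.

-3.50°, -29.54°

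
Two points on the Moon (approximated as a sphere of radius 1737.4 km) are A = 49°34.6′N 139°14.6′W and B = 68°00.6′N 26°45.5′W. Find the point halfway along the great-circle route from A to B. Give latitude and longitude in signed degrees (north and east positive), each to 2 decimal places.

70.07°, -104.84°

Central angle δ = 0.9109 rad. Interpolating on the sphere with fraction f = 0.5:
P = [sin((1−f)δ)·A + sin(fδ)·B] / sin δ = 0.5568·A + 0.5568·B in Cartesian coordinates,
giving P = (-0.0873, -0.3295, 0.9401), i.e. latitude 70.07°, longitude -104.84°.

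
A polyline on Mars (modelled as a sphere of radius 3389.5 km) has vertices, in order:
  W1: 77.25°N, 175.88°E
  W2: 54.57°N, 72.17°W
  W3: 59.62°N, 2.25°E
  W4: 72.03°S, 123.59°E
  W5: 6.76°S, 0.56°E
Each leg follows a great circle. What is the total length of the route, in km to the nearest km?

19392 km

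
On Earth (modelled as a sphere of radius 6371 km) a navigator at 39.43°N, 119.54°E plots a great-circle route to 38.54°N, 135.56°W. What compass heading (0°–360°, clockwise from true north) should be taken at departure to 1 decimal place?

With φ₁ = 0.6882, φ₂ = 0.6726, Δλ = 1.8309 rad, the forward-azimuth formula gives
θ = atan2( sin Δλ cos φ₂ , cos φ₁ sin φ₂ − sin φ₁ cos φ₂ cos Δλ ) = atan2(0.7559, 0.6090) = 51.14°.
So the initial bearing is 51.1°.

51.1°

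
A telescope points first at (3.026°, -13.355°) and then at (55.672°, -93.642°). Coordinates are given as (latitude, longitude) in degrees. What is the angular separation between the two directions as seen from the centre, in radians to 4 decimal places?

1.4317 rad

In radians: φ₁ = 0.0528, φ₂ = 0.9717, Δλ = -80.287° = -1.4013 rad.
cos c = sin φ₁ sin φ₂ + cos φ₁ cos φ₂ cos Δλ = (0.0528)(0.8258) + (0.9986)(0.5639)(0.1687) = 0.13860,
so c = arccos(0.13860) = 1.43174 rad.
So the angular separation is 1.4317 rad.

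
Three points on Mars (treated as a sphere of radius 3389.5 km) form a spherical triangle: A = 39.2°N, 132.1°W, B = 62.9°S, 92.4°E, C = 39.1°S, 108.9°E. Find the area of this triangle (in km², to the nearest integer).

Side lengths (central angles): a = 0.4501, b = 2.3325, c = 2.5225 rad; semiperimeter s = 2.6526.
By l'Huilier's theorem, tan(E/4) = √[tan(s/2) tan((s−a)/2) tan((s−b)/2) tan((s−c)/2)], giving spherical excess E = 1.1221 rad.
Area = E·R² = 1.1221 × (3389.5)² ≈ 12891673 km².

12891673 km²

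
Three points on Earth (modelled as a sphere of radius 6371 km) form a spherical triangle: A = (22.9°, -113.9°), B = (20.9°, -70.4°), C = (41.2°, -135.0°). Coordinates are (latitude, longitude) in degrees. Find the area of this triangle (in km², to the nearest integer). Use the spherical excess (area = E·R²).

Side lengths (central angles): a = 1.0045, b = 0.4442, c = 0.7028 rad; semiperimeter s = 1.0758.
By l'Huilier's theorem, tan(E/4) = √[tan(s/2) tan((s−a)/2) tan((s−b)/2) tan((s−c)/2)], giving spherical excess E = 0.1447 rad.
Area = E·R² = 0.1447 × (6371)² ≈ 5873910 km².

5873910 km²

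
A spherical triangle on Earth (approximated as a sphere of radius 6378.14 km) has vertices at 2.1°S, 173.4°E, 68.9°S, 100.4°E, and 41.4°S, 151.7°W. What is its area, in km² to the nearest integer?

21255386 km²

Side lengths (central angles): a = 1.0075, b = 0.8776, c = 1.4310 rad; semiperimeter s = 1.6580.
By l'Huilier's theorem, tan(E/4) = √[tan(s/2) tan((s−a)/2) tan((s−b)/2) tan((s−c)/2)], giving spherical excess E = 0.5225 rad.
Area = E·R² = 0.5225 × (6378.14)² ≈ 21255386 km².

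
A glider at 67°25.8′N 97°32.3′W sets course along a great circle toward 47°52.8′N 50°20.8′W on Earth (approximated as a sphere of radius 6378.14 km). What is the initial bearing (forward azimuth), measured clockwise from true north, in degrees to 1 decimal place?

105.5°

Δλ = 47.192° = 0.8236 rad.
y = sin Δλ · cos φ₂ = (0.7336)(0.6707) = 0.4920
x = cos φ₁ sin φ₂ − sin φ₁ cos φ₂ cos Δλ = (0.3838)(0.7417) − (0.9234)(0.6707)(0.6795) = -0.1362
θ = atan2(y, x) = 105.47°, so the bearing is 105.5°.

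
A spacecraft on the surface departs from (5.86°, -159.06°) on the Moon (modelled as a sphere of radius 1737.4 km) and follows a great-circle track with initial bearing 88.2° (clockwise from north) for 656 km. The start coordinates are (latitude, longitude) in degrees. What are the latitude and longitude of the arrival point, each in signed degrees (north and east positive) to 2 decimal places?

6.11°, -137.31°

Angular distance δ = d/R = 656/1737.4 = 0.37758 rad; initial bearing θ = 1.5394 rad.
sin φ₂ = sin φ₁ cos δ + cos φ₁ sin δ cos θ = (0.1021)(0.9296) + (0.9948)(0.3687)(0.0314) = 0.1064, so φ₂ = 6.11°.
Δλ = atan2(sin θ sin δ cos φ₁, cos δ − sin φ₁ sin φ₂) = atan2(0.3666, 0.9187) = 21.752°.
λ₂ = -159.060° + 21.752° = -137.31°.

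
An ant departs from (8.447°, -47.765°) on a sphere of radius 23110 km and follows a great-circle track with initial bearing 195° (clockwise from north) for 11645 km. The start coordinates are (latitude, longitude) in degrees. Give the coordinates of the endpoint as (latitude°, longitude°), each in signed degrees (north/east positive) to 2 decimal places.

-19.43°, -55.38°

Angular distance δ = d/R = 11645/23110 = 0.50389 rad; initial bearing θ = 3.4034 rad.
sin φ₂ = sin φ₁ cos δ + cos φ₁ sin δ cos θ = (0.1469)(0.8757) + (0.9892)(0.4828)(-0.9659) = -0.3327, so φ₂ = -19.43°.
Δλ = atan2(sin θ sin δ cos φ₁, cos δ − sin φ₁ sin φ₂) = atan2(-0.1236, 0.9246) = -7.615°.
λ₂ = -47.765° − 7.615° = -55.38°.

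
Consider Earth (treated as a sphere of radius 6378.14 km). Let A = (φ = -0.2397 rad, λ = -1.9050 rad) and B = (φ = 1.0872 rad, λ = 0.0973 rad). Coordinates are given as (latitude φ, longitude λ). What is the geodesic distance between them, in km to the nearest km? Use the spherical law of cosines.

12637 km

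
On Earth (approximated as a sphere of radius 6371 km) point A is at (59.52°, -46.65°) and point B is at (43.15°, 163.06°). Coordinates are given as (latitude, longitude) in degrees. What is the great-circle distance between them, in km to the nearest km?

8279 km

Let φ₁ = 1.0388 rad, φ₂ = 0.7531 rad, and Δλ = -2.6231 rad.
cos c = sin φ₁ sin φ₂ + cos φ₁ cos φ₂ cos Δλ = (0.8618)(0.6839) + (0.5072)(0.7296)(-0.8685) = 0.26798,
so c = arccos(0.26798) = 1.29950 rad.
Distance = R·c = 6371 × 1.2995 ≈ 8279 km.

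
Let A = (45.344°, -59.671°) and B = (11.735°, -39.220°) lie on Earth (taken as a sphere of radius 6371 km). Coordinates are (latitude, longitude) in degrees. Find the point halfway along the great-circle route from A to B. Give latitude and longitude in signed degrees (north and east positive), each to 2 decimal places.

The central angle between A and B is δ = 0.6609 rad.
With f = 0.5, the slerp weights are sin((1−f)δ)/sin δ = 0.5286 and sin(fδ)/sin δ = 0.5286.
Weighted sum of the unit vectors: (0.5286)·(0.3549,-0.6067,0.7113) + (0.5286)·(0.7585,-0.6191,0.2034) = (0.5886, -0.6479, 0.4835).
Converting back: φ = atan2(z, √(x²+y²)) = 28.92°, λ = atan2(y, x) = -47.75°.

28.92°, -47.75°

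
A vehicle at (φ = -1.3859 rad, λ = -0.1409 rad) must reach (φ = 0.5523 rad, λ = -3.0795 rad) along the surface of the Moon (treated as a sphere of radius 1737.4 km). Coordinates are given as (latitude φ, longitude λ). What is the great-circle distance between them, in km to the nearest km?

In radians: φ₁ = -1.3859, φ₂ = 0.5523, Δλ = -168.369° = -2.9386 rad.
cos c = sin φ₁ sin φ₂ + cos φ₁ cos φ₂ cos Δλ = (-0.9830)(0.5246) + (0.1838)(0.8513)(-0.9795) = -0.66900,
so c = arccos(-0.66900) = 2.30366 rad.
Distance = R·c = 1737.4 × 2.3037 ≈ 4002 km.

4002 km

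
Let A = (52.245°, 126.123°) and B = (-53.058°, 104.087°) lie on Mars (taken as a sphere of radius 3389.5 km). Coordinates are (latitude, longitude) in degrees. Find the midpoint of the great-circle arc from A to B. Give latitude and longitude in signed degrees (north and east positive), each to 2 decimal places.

-0.41°, 115.21°

The central angle between A and B is δ = 1.8659 rad.
With f = 0.5, the slerp weights are sin((1−f)δ)/sin δ = 0.8397 and sin(fδ)/sin δ = 0.8397.
Weighted sum of the unit vectors: (0.8397)·(-0.3610,0.4946,0.7906) + (0.8397)·(-0.1463,0.5829,-0.7992) = (-0.4259, 0.9047, -0.0072).
Converting back: φ = atan2(z, √(x²+y²)) = -0.41°, λ = atan2(y, x) = 115.21°.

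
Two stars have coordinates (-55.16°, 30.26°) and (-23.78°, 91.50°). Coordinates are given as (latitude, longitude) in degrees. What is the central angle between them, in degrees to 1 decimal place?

54.4°

Let φ₁ = -0.9627 rad, φ₂ = -0.4150 rad, and Δλ = 1.0688 rad.
cos c = sin φ₁ sin φ₂ + cos φ₁ cos φ₂ cos Δλ = (-0.8208)(-0.4032) + (0.5713)(0.9151)(0.4811) = 0.58248,
so c = arccos(0.58248) = 0.94902 rad.
So the angular separation is 54.4°.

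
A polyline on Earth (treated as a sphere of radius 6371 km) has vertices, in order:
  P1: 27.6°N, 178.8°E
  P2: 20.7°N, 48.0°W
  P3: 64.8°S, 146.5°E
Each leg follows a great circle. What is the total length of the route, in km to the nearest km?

27652 km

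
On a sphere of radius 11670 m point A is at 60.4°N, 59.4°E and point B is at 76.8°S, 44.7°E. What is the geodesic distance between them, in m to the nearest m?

28008 m

With latitudes φ₁ = 60.400°, φ₂ = -76.800° and longitude difference Δλ = -14.700°:
cos c = sin φ₁ sin φ₂ + cos φ₁ cos φ₂ cos Δλ = (0.8695)(-0.9736) + (0.4939)(0.2284)(0.9673) = -0.73742,
so c = arccos(-0.73742) = 2.40004 rad.
Distance = R·c = 11670 × 2.4000 ≈ 28008 m.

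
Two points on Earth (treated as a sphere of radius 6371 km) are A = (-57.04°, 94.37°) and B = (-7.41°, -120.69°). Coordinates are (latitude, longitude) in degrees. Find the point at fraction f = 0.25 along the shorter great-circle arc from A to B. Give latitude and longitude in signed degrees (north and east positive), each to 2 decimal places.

-70.81°, 152.04°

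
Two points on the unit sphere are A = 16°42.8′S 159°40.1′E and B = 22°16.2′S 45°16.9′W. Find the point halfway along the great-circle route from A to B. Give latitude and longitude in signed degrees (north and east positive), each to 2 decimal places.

Central angle δ = 2.3387 rad. Interpolating on the sphere with fraction f = 0.5:
P = [sin((1−f)δ)·A + sin(fδ)·B] / sin δ = 1.2796·A + 1.2796·B in Cartesian coordinates,
giving P = (-0.3160, -0.4156, -0.8529), i.e. latitude -58.53°, longitude -127.25°.

-58.53°, -127.25°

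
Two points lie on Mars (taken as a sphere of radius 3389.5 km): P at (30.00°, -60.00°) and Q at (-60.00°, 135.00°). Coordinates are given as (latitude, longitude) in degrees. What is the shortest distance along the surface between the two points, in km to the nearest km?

8776 km

In radians: φ₁ = 0.5236, φ₂ = -1.0472, Δλ = -165.000° = -2.8798 rad.
cos c = sin φ₁ sin φ₂ + cos φ₁ cos φ₂ cos Δλ = (0.5000)(-0.8660) + (0.8660)(0.5000)(-0.9659) = -0.85127,
so c = arccos(-0.85127) = 2.58920 rad.
Distance = R·c = 3389.5 × 2.5892 ≈ 8776 km.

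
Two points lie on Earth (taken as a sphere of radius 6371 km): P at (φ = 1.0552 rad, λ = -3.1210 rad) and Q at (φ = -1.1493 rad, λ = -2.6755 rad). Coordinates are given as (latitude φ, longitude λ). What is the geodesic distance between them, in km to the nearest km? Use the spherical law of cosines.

14202 km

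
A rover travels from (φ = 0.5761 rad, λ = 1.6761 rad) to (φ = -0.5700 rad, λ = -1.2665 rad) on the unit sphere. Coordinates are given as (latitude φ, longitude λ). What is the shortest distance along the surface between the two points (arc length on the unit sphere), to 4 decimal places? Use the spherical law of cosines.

2.9744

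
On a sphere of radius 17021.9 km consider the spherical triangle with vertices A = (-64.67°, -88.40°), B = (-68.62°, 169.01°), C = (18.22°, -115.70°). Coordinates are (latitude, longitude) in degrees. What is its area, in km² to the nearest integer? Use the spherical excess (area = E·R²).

Side lengths (central angles): a = 1.7754, b = 1.4922, c = 0.6306 rad; semiperimeter s = 1.9491.
By l'Huilier's theorem, tan(E/4) = √[tan(s/2) tan((s−a)/2) tan((s−b)/2) tan((s−c)/2)], giving spherical excess E = 0.6036 rad.
Area = E·R² = 0.6036 × (17021.9)² ≈ 174877140 km².

174877140 km²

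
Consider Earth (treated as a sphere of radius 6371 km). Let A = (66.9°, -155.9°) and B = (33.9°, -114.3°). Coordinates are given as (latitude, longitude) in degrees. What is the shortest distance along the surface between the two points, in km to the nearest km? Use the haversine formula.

In radians: φ₁ = 1.1676, φ₂ = 0.5917, Δλ = 41.600° = 0.7261 rad.
Haversine: a = sin²(Δφ/2) + cos φ₁ cos φ₂ sin²(Δλ/2) = 0.0807 + (0.3923)(0.8300)(0.1261) = 0.12173.
Central angle c = 2·arcsin(√a) = 0.71279 rad.
Distance = R·c = 6371 × 0.7128 ≈ 4541 km.

4541 km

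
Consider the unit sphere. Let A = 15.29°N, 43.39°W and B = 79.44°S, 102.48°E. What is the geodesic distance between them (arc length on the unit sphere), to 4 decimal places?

1.9884

Let φ₁ = 0.2669 rad, φ₂ = -1.3865 rad, and Δλ = 2.5459 rad.
Haversine: a = sin²(Δφ/2) + cos φ₁ cos φ₂ sin²(Δλ/2) = 0.5412 + (0.9646)(0.1833)(0.9139) = 0.70278.
Central angle c = 2·arcsin(√a) = 1.98840 rad.
On the unit sphere the arc length equals the central angle: 1.9884.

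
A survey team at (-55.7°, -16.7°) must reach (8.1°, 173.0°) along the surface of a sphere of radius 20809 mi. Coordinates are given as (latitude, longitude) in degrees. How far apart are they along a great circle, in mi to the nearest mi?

47862 mi

Let φ₁ = -0.9721 rad, φ₂ = 0.1414 rad, and Δλ = -2.9723 rad.
cos c = sin φ₁ sin φ₂ + cos φ₁ cos φ₂ cos Δλ = (-0.8261)(0.1409) + (0.5635)(0.9900)(-0.9857) = -0.66633,
so c = arccos(-0.66633) = 2.30007 rad.
Distance = R·c = 20809 × 2.3001 ≈ 47862 mi.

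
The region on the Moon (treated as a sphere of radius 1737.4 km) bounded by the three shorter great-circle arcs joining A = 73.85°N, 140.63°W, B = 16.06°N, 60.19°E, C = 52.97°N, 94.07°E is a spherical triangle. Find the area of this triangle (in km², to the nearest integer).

684567 km²

Side lengths (central angles): a = 0.7936, b = 0.8366, c = 1.5549 rad; semiperimeter s = 1.5925.
By l'Huilier's theorem, tan(E/4) = √[tan(s/2) tan((s−a)/2) tan((s−b)/2) tan((s−c)/2)], giving spherical excess E = 0.2268 rad.
Area = E·R² = 0.2268 × (1737.4)² ≈ 684567 km².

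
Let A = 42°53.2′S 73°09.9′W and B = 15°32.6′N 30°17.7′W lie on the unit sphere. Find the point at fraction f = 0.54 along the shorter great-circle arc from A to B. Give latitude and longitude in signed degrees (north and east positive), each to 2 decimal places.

-12.23°, -47.15°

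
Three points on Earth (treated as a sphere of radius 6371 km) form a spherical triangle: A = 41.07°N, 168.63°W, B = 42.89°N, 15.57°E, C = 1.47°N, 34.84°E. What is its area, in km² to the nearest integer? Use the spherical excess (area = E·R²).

30118488 km²

Side lengths (central angles): a = 0.7829, b = 2.3110, c = 1.6747 rad; semiperimeter s = 2.3843.
By l'Huilier's theorem, tan(E/4) = √[tan(s/2) tan((s−a)/2) tan((s−b)/2) tan((s−c)/2)], giving spherical excess E = 0.7420 rad.
Area = E·R² = 0.7420 × (6371)² ≈ 30118488 km².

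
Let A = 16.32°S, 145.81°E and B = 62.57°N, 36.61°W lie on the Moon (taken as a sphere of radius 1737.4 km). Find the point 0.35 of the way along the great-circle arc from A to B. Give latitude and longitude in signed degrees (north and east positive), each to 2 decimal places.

30.46°, 147.11°

The central angle between A and B is δ = 2.3338 rad.
With f = 0.35, the slerp weights are sin((1−f)δ)/sin δ = 1.3816 and sin(fδ)/sin δ = 1.0086.
Weighted sum of the unit vectors: (1.3816)·(-0.7938,0.5393,-0.2810) + (1.0086)·(0.3698,-0.2747,0.8876) = (-0.7238, 0.4680, 0.5070).
Converting back: φ = atan2(z, √(x²+y²)) = 30.46°, λ = atan2(y, x) = 147.11°.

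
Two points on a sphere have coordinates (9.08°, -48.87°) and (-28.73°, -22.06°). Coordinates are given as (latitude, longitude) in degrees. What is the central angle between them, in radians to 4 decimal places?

0.7996 rad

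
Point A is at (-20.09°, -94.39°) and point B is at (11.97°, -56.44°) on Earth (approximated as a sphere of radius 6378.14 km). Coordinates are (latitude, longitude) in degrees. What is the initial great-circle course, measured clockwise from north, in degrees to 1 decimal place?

Δλ = 37.950° = 0.6624 rad.
y = sin Δλ · cos φ₂ = (0.6150)(0.9783) = 0.6016
x = cos φ₁ sin φ₂ − sin φ₁ cos φ₂ cos Δλ = (0.9392)(0.2074) − (-0.3435)(0.9783)(0.7885) = 0.4598
θ = atan2(y, x) = 52.61°, so the bearing is 52.6°.

52.6°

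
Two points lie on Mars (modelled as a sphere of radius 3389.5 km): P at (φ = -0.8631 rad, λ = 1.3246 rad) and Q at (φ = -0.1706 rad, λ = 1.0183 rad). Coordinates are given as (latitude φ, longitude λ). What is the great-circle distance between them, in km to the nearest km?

2501 km

Let φ₁ = -0.8631 rad, φ₂ = -0.1706 rad, and Δλ = -0.3063 rad.
cos c = sin φ₁ sin φ₂ + cos φ₁ cos φ₂ cos Δλ = (-0.7599)(-0.1698) + (0.6501)(0.9855)(0.9535) = 0.73983,
so c = arccos(0.73983) = 0.73797 rad.
Distance = R·c = 3389.5 × 0.7380 ≈ 2501 km.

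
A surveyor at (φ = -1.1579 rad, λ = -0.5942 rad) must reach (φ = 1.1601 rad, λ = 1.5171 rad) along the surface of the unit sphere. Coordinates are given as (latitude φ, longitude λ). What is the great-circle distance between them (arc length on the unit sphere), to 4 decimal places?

In radians: φ₁ = -1.1579, φ₂ = 1.1601, Δλ = 120.969° = 2.1113 rad.
cos c = sin φ₁ sin φ₂ + cos φ₁ cos φ₂ cos Δλ = (-0.9160)(0.9168) + (0.4013)(0.3992)(-0.5146) = -0.92223,
so c = arccos(-0.92223) = 2.74460 rad.
On the unit sphere the arc length equals the central angle: 2.7446.

2.7446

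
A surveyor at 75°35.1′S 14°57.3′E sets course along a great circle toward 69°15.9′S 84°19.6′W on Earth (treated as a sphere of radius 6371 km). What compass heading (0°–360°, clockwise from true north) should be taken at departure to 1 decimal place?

230.5°

With φ₁ = -1.3192, φ₂ = -1.2089, Δλ = -1.7328 rad, the forward-azimuth formula gives
θ = atan2( sin Δλ cos φ₂ , cos φ₁ sin φ₂ − sin φ₁ cos φ₂ cos Δλ ) = atan2(-0.3494, -0.2881) = -129.51°.
Adding 360° brings this into [0°, 360°): 230.5°.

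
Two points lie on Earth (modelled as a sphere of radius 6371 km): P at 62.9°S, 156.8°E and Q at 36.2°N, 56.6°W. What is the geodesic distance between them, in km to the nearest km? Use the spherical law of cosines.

With latitudes φ₁ = -62.900°, φ₂ = 36.200° and longitude difference Δλ = 146.600°:
cos c = sin φ₁ sin φ₂ + cos φ₁ cos φ₂ cos Δλ = (-0.8902)(0.5906) + (0.4555)(0.8070)(-0.8348) = -0.83266,
so c = arccos(-0.83266) = 2.55469 rad.
Distance = R·c = 6371 × 2.5547 ≈ 16276 km.

16276 km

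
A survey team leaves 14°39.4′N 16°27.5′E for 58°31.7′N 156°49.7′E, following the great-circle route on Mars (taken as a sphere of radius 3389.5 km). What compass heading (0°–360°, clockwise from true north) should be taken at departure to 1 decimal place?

19.8°

Δλ = 140.370° = 2.4499 rad.
y = sin Δλ · cos φ₂ = (0.6378)(0.5221) = 0.3330
x = cos φ₁ sin φ₂ − sin φ₁ cos φ₂ cos Δλ = (0.9675)(0.8529) − (0.2530)(0.5221)(-0.7702) = 0.9269
θ = atan2(y, x) = 19.76°, so the bearing is 19.8°.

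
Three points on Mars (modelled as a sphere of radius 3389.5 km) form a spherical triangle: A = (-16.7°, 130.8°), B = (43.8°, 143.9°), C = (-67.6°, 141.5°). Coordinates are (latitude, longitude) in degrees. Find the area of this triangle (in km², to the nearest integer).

Side lengths (central angles): a = 1.9446, b = 0.8965, c = 1.0765 rad; semiperimeter s = 1.9588.
By l'Huilier's theorem, tan(E/4) = √[tan(s/2) tan((s−a)/2) tan((s−b)/2) tan((s−c)/2)], giving spherical excess E = 0.2166 rad.
Area = E·R² = 0.2166 × (3389.5)² ≈ 2488057 km².

2488057 km²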